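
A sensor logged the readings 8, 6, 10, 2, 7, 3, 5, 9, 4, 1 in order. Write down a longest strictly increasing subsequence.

2, 3, 5, 9

Patience tails give the LIS length; then backtrack through the dp parents:
8 → extends → [8]
6 → replaces 8 → [6]
10 → extends → [6, 10]
2 → replaces 6 → [2, 10]
7 → replaces 10 → [2, 7]
3 → replaces 7 → [2, 3]
5 → extends → [2, 3, 5]
9 → extends → [2, 3, 5, 9]
4 → replaces 5 → [2, 3, 4, 9]
1 → replaces 2 → [1, 3, 4, 9]
Length 4; one witness is 2, 3, 5, 9.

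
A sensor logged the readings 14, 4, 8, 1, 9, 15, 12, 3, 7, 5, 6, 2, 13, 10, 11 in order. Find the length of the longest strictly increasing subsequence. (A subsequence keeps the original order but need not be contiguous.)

6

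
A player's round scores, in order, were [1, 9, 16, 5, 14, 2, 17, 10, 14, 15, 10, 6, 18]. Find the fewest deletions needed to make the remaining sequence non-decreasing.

7

Fewest deletions = n − (longest non-decreasing subsequence).
i:      1  2  3  4  5  6  7  8  9 10 11 12 13
a[i]:   1  9 16  5 14  2 17 10 14 15 10  6 18
dp:     1  2  3  2  3  2  4  3  4  5  4  3  6
max dp = 6, so deletions = 13 − 6 = 7.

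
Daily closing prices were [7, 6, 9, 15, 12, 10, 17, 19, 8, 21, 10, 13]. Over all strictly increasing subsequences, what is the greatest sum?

88

Let S[i] be the best sum of a strictly increasing subsequence ending at i:
i:      1  2  3  4  5  6  7  8  9 10 11 12
a[i]:   7  6  9 15 12 10 17 19  8 21 10 13
S:      7  6 16 31 28 26 48 67 15 88 26 41
Maximum is 88 (e.g. 7 + 9 + 15 + 17 + 19 + 21).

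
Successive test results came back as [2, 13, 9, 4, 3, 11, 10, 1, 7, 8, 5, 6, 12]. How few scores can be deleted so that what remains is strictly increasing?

8

Fewest deletions = n − (longest strictly increasing subsequence).
i:      1  2  3  4  5  6  7  8  9 10 11 12 13
a[i]:   2 13  9  4  3 11 10  1  7  8  5  6 12
dp:     1  2  2  2  2  3  3  1  3  4  3  4  5
max dp = 5, so deletions = 13 − 5 = 8.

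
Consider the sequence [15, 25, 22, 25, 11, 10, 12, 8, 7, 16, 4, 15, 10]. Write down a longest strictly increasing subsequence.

Patience tails give the LIS length; then backtrack through the dp parents:
15 → extends → [15]
25 → extends → [15, 25]
22 → replaces 25 → [15, 22]
25 → extends → [15, 22, 25]
11 → replaces 15 → [11, 22, 25]
10 → replaces 11 → [10, 22, 25]
12 → replaces 22 → [10, 12, 25]
8 → replaces 10 → [8, 12, 25]
7 → replaces 8 → [7, 12, 25]
16 → replaces 25 → [7, 12, 16]
4 → replaces 7 → [4, 12, 16]
15 → replaces 16 → [4, 12, 15]
10 → replaces 12 → [4, 10, 15]
Length 3; one witness is 15, 22, 25.

15, 22, 25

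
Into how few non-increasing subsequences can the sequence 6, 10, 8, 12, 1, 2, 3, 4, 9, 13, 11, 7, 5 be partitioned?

6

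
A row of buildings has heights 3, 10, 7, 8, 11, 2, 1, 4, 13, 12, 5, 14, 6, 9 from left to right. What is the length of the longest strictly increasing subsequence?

6

Let dp[i] be the length of the longest such subsequence ending at index i:
i:      1  2  3  4  5  6  7  8  9 10 11 12 13 14
a[i]:   3 10  7  8 11  2  1  4 13 12  5 14  6  9
dp:     1  2  2  3  4  1  1  2  5  5  3  6  4  5
Maximum dp value is 6.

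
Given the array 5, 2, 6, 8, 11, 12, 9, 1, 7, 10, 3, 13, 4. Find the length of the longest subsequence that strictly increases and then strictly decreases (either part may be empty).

inc[i] = longest strictly increasing subsequence ending at i; dec[i] = longest strictly decreasing subsequence starting at i:
i:      1  2  3  4  5  6  7  8  9 10 11 12 13
a[i]:   5  2  6  8 11 12  9  1  7 10  3 13  4
inc:    1  1  2  3  4  5  4  1  3  5  2  6  3
dec:    3  2  2  3  4  4  3  1  2  2  1  2  1
Best peak at i=6 (value 12): inc=5, dec=4, length 5+4−1 = 8.

8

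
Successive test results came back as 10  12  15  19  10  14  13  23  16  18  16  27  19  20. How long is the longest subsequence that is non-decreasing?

7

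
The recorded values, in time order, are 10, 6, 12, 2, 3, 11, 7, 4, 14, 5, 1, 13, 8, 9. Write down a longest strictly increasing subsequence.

2, 3, 4, 5, 8, 9

Patience tails give the LIS length; then backtrack through the dp parents:
10 → extends → [10]
6 → replaces 10 → [6]
12 → extends → [6, 12]
2 → replaces 6 → [2, 12]
3 → replaces 12 → [2, 3]
11 → extends → [2, 3, 11]
7 → replaces 11 → [2, 3, 7]
4 → replaces 7 → [2, 3, 4]
14 → extends → [2, 3, 4, 14]
5 → replaces 14 → [2, 3, 4, 5]
1 → replaces 2 → [1, 3, 4, 5]
13 → extends → [1, 3, 4, 5, 13]
8 → replaces 13 → [1, 3, 4, 5, 8]
9 → extends → [1, 3, 4, 5, 8, 9]
Length 6; one witness is 2, 3, 4, 5, 8, 9.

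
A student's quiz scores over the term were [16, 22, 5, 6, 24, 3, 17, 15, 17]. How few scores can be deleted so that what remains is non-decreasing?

Fewest deletions = n − (longest non-decreasing subsequence).
i:      1  2  3  4  5  6  7  8  9
a[i]:  16 22  5  6 24  3 17 15 17
dp:     1  2  1  2  3  1  3  3  4
max dp = 4, so deletions = 9 − 4 = 5.

5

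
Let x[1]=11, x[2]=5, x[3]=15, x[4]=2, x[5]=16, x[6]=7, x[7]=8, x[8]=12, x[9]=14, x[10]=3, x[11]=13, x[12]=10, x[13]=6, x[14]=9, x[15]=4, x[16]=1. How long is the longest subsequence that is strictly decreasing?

7

Let dp[i] be the longest strictly decreasing subsequence ending at i:
i:      1  2  3  4  5  6  7  8  9 10 11 12 13 14 15 16
x[i]:  11  5 15  2 16  7  8 12 14  3 13 10  6  9  4  1
dp:     1  2  1  3  1  2  2  2  2  3  3  4  5  5  6  7
Maximum is 7.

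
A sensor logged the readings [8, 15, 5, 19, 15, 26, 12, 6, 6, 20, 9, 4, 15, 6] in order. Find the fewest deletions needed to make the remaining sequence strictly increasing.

Fewest deletions = n − (longest strictly increasing subsequence).
Patience tails:
8 → extends → [8]
15 → extends → [8, 15]
5 → replaces 8 → [5, 15]
19 → extends → [5, 15, 19]
15 → already a tail → [5, 15, 19]
26 → extends → [5, 15, 19, 26]
12 → replaces 15 → [5, 12, 19, 26]
6 → replaces 12 → [5, 6, 19, 26]
6 → already a tail → [5, 6, 19, 26]
20 → replaces 26 → [5, 6, 19, 20]
9 → replaces 19 → [5, 6, 9, 20]
4 → replaces 5 → [4, 6, 9, 20]
15 → replaces 20 → [4, 6, 9, 15]
6 → already a tail → [4, 6, 9, 15]
Longest strictly increasing subsequence has length 4, so deletions = 14 − 4 = 10.

10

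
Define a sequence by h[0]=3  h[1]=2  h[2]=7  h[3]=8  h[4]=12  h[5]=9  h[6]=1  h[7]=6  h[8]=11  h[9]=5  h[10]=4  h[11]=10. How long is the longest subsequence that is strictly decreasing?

5

Negate each value so 'decreasing' becomes 'increasing', then run patience tails on the negated sequence:
-3 → extends → [-3]
-2 → extends → [-3, -2]
-7 → replaces -3 → [-7, -2]
-8 → replaces -7 → [-8, -2]
-12 → replaces -8 → [-12, -2]
-9 → replaces -2 → [-12, -9]
-1 → extends → [-12, -9, -1]
-6 → replaces -1 → [-12, -9, -6]
-11 → replaces -9 → [-12, -11, -6]
-5 → extends → [-12, -11, -6, -5]
-4 → extends → [-12, -11, -6, -5, -4]
-10 → replaces -6 → [-12, -11, -10, -5, -4]
Five tails, so the longest strictly decreasing subsequence of the original has length 5.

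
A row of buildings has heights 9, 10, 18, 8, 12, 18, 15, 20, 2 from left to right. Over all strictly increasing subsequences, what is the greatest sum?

Let S[i] be the best sum of a strictly increasing subsequence ending at i:
i:      1  2  3  4  5  6  7  8  9
a[i]:   9 10 18  8 12 18 15 20  2
S:      9 19 37  8 31 49 46 69  2
Maximum is 69 (e.g. 9 + 10 + 12 + 18 + 20).

69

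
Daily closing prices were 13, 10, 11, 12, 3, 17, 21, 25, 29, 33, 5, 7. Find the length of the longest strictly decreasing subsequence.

Let dp[i] be the longest strictly decreasing subsequence ending at i:
i:      1  2  3  4  5  6  7  8  9 10 11 12
a[i]:  13 10 11 12  3 17 21 25 29 33  5  7
dp:     1  2  2  2  3  1  1  1  1  1  3  3
Maximum is 3.

3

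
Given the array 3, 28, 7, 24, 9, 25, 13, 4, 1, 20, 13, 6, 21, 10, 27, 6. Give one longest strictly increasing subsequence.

Patience tails give the LIS length; then backtrack through the dp parents:
3 → extends → [3]
28 → extends → [3, 28]
7 → replaces 28 → [3, 7]
24 → extends → [3, 7, 24]
9 → replaces 24 → [3, 7, 9]
25 → extends → [3, 7, 9, 25]
13 → replaces 25 → [3, 7, 9, 13]
4 → replaces 7 → [3, 4, 9, 13]
1 → replaces 3 → [1, 4, 9, 13]
20 → extends → [1, 4, 9, 13, 20]
13 → already a tail → [1, 4, 9, 13, 20]
6 → replaces 9 → [1, 4, 6, 13, 20]
21 → extends → [1, 4, 6, 13, 20, 21]
10 → replaces 13 → [1, 4, 6, 10, 20, 21]
27 → extends → [1, 4, 6, 10, 20, 21, 27]
6 → already a tail → [1, 4, 6, 10, 20, 21, 27]
Length 7; one witness is 3, 7, 9, 13, 20, 21, 27.

3, 7, 9, 13, 20, 21, 27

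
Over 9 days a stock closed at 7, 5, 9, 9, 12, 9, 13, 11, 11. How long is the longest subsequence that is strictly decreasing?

Negate each value so 'decreasing' becomes 'increasing', then run patience tails on the negated sequence:
-7 → extends → [-7]
-5 → extends → [-7, -5]
-9 → replaces -7 → [-9, -5]
-9 → already a tail → [-9, -5]
-12 → replaces -9 → [-12, -5]
-9 → replaces -5 → [-12, -9]
-13 → replaces -12 → [-13, -9]
-11 → replaces -9 → [-13, -11]
-11 → already a tail → [-13, -11]
Two tails, so the longest strictly decreasing subsequence of the original has length 2.

2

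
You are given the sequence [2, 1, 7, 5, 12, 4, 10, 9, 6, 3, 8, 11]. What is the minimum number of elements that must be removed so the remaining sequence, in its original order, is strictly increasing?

Fewest deletions = n − (longest strictly increasing subsequence).
i:      1  2  3  4  5  6  7  8  9 10 11 12
a[i]:   2  1  7  5 12  4 10  9  6  3  8 11
dp:     1  1  2  2  3  2  3  3  3  2  4  5
max dp = 5, so deletions = 12 − 5 = 7.

7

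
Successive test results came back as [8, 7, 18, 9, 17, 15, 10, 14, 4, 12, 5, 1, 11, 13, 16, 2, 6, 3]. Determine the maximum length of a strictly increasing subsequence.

6

Let dp[i] be the length of the longest such subsequence ending at index i:
i:      1  2  3  4  5  6  7  8  9 10 11 12 13 14 15 16 17 18
a[i]:   8  7 18  9 17 15 10 14  4 12  5  1 11 13 16  2  6  3
dp:     1  1  2  2  3  3  3  4  1  4  2  1  4  5  6  2  3  3
Maximum dp value is 6.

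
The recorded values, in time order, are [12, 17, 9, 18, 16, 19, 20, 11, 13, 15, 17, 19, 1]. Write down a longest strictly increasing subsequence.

Patience tails give the LIS length; then backtrack through the dp parents:
12 → extends → [12]
17 → extends → [12, 17]
9 → replaces 12 → [9, 17]
18 → extends → [9, 17, 18]
16 → replaces 17 → [9, 16, 18]
19 → extends → [9, 16, 18, 19]
20 → extends → [9, 16, 18, 19, 20]
11 → replaces 16 → [9, 11, 18, 19, 20]
13 → replaces 18 → [9, 11, 13, 19, 20]
15 → replaces 19 → [9, 11, 13, 15, 20]
17 → replaces 20 → [9, 11, 13, 15, 17]
19 → extends → [9, 11, 13, 15, 17, 19]
1 → replaces 9 → [1, 11, 13, 15, 17, 19]
Length 6; one witness is 9, 11, 13, 15, 17, 19.

9, 11, 13, 15, 17, 19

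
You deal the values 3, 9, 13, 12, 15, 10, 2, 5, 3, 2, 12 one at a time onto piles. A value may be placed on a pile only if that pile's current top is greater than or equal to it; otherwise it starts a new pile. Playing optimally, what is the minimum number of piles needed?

4

The minimum number of non-increasing subsequences covering a sequence equals the length of its longest strictly increasing subsequence.
LIS length is 4 (e.g. 3, 9, 13, 15), so 4 piles are needed.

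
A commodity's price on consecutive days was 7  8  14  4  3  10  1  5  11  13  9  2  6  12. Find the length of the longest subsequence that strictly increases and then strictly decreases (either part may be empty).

inc[i] = longest strictly increasing subsequence ending at i; dec[i] = longest strictly decreasing subsequence starting at i:
i:      1  2  3  4  5  6  7  8  9 10 11 12 13 14
a[i]:   7  8 14  4  3 10  1  5 11 13  9  2  6 12
inc:    1  2  3  1  1  3  1  2  4  5  3  2  3  5
dec:    4  4  4  3  2  3  1  2  3  3  2  1  1  1
Best peak at i=10 (value 13): inc=5, dec=3, length 5+3−1 = 7.

7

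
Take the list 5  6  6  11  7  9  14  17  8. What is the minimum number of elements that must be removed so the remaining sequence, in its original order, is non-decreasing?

2

Fewest deletions = n − (longest non-decreasing subsequence).
Patience tails:
5 → extends → [5]
6 → extends → [5, 6]
6 → extends → [5, 6, 6]
11 → extends → [5, 6, 6, 11]
7 → replaces 11 → [5, 6, 6, 7]
9 → extends → [5, 6, 6, 7, 9]
14 → extends → [5, 6, 6, 7, 9, 14]
17 → extends → [5, 6, 6, 7, 9, 14, 17]
8 → replaces 9 → [5, 6, 6, 7, 8, 14, 17]
Longest non-decreasing subsequence has length 7, so deletions = 9 − 7 = 2.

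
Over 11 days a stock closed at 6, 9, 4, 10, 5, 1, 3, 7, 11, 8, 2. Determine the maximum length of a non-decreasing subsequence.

Track the smallest tail for each achievable length (allowing ties):
6 → extends → [6]
9 → extends → [6, 9]
4 → replaces 6 → [4, 9]
10 → extends → [4, 9, 10]
5 → replaces 9 → [4, 5, 10]
1 → replaces 4 → [1, 5, 10]
3 → replaces 5 → [1, 3, 10]
7 → replaces 10 → [1, 3, 7]
11 → extends → [1, 3, 7, 11]
8 → replaces 11 → [1, 3, 7, 8]
2 → replaces 3 → [1, 2, 7, 8]
Four tails, so the longest non-decreasing subsequence has length 4 (e.g. 6, 9, 10, 11).

4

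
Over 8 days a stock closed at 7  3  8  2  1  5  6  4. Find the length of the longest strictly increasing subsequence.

Track the smallest tail for each achievable length (strict):
7 → extends → [7]
3 → replaces 7 → [3]
8 → extends → [3, 8]
2 → replaces 3 → [2, 8]
1 → replaces 2 → [1, 8]
5 → replaces 8 → [1, 5]
6 → extends → [1, 5, 6]
4 → replaces 5 → [1, 4, 6]
Three tails, so the longest strictly increasing subsequence has length 3 (e.g. 3, 5, 6).

3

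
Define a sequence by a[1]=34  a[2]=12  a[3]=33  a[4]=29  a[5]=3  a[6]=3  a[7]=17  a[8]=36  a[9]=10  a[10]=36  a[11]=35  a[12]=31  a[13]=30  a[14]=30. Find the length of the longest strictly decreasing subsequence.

Let dp[i] be the longest strictly decreasing subsequence ending at i:
i:      1  2  3  4  5  6  7  8  9 10 11 12 13 14
a[i]:  34 12 33 29  3  3 17 36 10 36 35 31 30 30
dp:     1  2  2  3  4  4  4  1  5  1  2  3  4  4
Maximum is 5.

5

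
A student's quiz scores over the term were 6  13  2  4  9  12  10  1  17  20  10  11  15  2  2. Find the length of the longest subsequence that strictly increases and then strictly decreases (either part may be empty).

inc[i] = longest strictly increasing subsequence ending at i; dec[i] = longest strictly decreasing subsequence starting at i:
i:      1  2  3  4  5  6  7  8  9 10 11 12 13 14 15
a[i]:   6 13  2  4  9 12 10  1 17 20 10 11 15  2  2
inc:    1  2  1  2  3  4  4  1  5  6  4  5  6  2  2
dec:    3  4  2  2  2  3  2  1  3  3  2  2  2  1  1
Best peak at i=10 (value 20): inc=6, dec=3, length 6+3−1 = 8.

8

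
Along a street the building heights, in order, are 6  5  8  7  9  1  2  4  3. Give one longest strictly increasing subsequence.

6, 8, 9

Patience tails give the LIS length; then backtrack through the dp parents:
6 → extends → [6]
5 → replaces 6 → [5]
8 → extends → [5, 8]
7 → replaces 8 → [5, 7]
9 → extends → [5, 7, 9]
1 → replaces 5 → [1, 7, 9]
2 → replaces 7 → [1, 2, 9]
4 → replaces 9 → [1, 2, 4]
3 → replaces 4 → [1, 2, 3]
Length 3; one witness is 6, 8, 9.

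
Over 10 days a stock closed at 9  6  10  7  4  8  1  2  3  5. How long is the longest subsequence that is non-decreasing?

Track the smallest tail for each achievable length (allowing ties):
9 → extends → [9]
6 → replaces 9 → [6]
10 → extends → [6, 10]
7 → replaces 10 → [6, 7]
4 → replaces 6 → [4, 7]
8 → extends → [4, 7, 8]
1 → replaces 4 → [1, 7, 8]
2 → replaces 7 → [1, 2, 8]
3 → replaces 8 → [1, 2, 3]
5 → extends → [1, 2, 3, 5]
Four tails, so the longest non-decreasing subsequence has length 4 (e.g. 1, 2, 3, 5).

4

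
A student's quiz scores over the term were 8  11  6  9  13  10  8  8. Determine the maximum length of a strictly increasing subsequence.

Let dp[i] be the length of the longest such subsequence ending at index i:
i:      1  2  3  4  5  6  7  8
a[i]:   8 11  6  9 13 10  8  8
dp:     1  2  1  2  3  3  2  2
Maximum dp value is 3.

3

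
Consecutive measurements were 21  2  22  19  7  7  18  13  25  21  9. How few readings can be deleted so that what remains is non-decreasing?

6

Fewest deletions = n − (longest non-decreasing subsequence).
i:      1  2  3  4  5  6  7  8  9 10 11
a[i]:  21  2 22 19  7  7 18 13 25 21  9
dp:     1  1  2  2  2  3  4  4  5  5  4
max dp = 5, so deletions = 11 − 5 = 6.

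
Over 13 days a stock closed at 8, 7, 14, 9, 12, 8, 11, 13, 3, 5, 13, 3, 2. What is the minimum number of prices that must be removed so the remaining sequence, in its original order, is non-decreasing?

Fewest deletions = n − (longest non-decreasing subsequence).
i:      1  2  3  4  5  6  7  8  9 10 11 12 13
a[i]:   8  7 14  9 12  8 11 13  3  5 13  3  2
dp:     1  1  2  2  3  2  3  4  1  2  5  2  1
max dp = 5, so deletions = 13 − 5 = 8.

8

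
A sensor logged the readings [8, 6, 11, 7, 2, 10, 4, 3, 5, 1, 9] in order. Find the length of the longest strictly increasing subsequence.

Let dp[i] be the length of the longest such subsequence ending at index i:
i:      1  2  3  4  5  6  7  8  9 10 11
a[i]:   8  6 11  7  2 10  4  3  5  1  9
dp:     1  1  2  2  1  3  2  2  3  1  4
Maximum dp value is 4.

4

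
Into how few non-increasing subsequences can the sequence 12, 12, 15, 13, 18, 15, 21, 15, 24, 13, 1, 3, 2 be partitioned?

5

The minimum number of non-increasing subsequences covering a sequence equals the length of its longest strictly increasing subsequence.
LIS length is 5 (e.g. 12, 15, 18, 21, 24), so 5 piles are needed.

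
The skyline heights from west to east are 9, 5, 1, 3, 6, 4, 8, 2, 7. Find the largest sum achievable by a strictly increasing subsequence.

Let S[i] be the best sum of a strictly increasing subsequence ending at i:
i:      1  2  3  4  5  6  7  8  9
a[i]:   9  5  1  3  6  4  8  2  7
S:      9  5  1  4 11  8 19  3 18
Maximum is 19 (e.g. 5 + 6 + 8).

19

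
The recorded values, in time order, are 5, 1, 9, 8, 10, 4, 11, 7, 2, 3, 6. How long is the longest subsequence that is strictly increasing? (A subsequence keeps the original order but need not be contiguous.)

4

Track the smallest tail for each achievable length (strict):
5 → extends → [5]
1 → replaces 5 → [1]
9 → extends → [1, 9]
8 → replaces 9 → [1, 8]
10 → extends → [1, 8, 10]
4 → replaces 8 → [1, 4, 10]
11 → extends → [1, 4, 10, 11]
7 → replaces 10 → [1, 4, 7, 11]
2 → replaces 4 → [1, 2, 7, 11]
3 → replaces 7 → [1, 2, 3, 11]
6 → replaces 11 → [1, 2, 3, 6]
Four tails, so the longest strictly increasing subsequence has length 4 (e.g. 5, 9, 10, 11).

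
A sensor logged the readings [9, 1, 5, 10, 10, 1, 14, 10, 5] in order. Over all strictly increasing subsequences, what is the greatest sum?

Let S[i] be the best sum of a strictly increasing subsequence ending at i:
i:      1  2  3  4  5  6  7  8  9
a[i]:   9  1  5 10 10  1 14 10  5
S:      9  1  6 19 19  1 33 19  6
Maximum is 33 (e.g. 9 + 10 + 14).

33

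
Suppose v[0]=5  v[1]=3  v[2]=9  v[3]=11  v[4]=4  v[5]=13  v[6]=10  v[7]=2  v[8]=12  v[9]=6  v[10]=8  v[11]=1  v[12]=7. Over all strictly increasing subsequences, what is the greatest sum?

38

Let S[i] be the best sum of a strictly increasing subsequence ending at i:
i:      0  1  2  3  4  5  6  7  8  9 10 11 12
v[i]:   5  3  9 11  4 13 10  2 12  6  8  1  7
S:      5  3 14 25  7 38 24  2 37 13 21  1 20
Maximum is 38 (e.g. 5 + 9 + 11 + 13).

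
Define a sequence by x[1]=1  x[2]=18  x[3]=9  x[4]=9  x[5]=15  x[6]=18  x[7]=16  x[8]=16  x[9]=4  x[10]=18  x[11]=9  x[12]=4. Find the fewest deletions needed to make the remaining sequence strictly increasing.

Fewest deletions = n − (longest strictly increasing subsequence).
i:      1  2  3  4  5  6  7  8  9 10 11 12
x[i]:   1 18  9  9 15 18 16 16  4 18  9  4
dp:     1  2  2  2  3  4  4  4  2  5  3  2
max dp = 5, so deletions = 12 − 5 = 7.

7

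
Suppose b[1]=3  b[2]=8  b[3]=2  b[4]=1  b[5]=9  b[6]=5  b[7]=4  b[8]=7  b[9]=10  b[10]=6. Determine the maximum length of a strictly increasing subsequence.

4

Track the smallest tail for each achievable length (strict):
3 → extends → [3]
8 → extends → [3, 8]
2 → replaces 3 → [2, 8]
1 → replaces 2 → [1, 8]
9 → extends → [1, 8, 9]
5 → replaces 8 → [1, 5, 9]
4 → replaces 5 → [1, 4, 9]
7 → replaces 9 → [1, 4, 7]
10 → extends → [1, 4, 7, 10]
6 → replaces 7 → [1, 4, 6, 10]
Four tails, so the longest strictly increasing subsequence has length 4 (e.g. 3, 8, 9, 10).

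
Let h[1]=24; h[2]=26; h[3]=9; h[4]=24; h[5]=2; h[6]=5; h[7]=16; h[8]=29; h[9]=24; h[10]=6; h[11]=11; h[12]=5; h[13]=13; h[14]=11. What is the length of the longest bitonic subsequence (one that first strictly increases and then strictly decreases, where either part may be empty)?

inc[i] = longest strictly increasing subsequence ending at i; dec[i] = longest strictly decreasing subsequence starting at i:
i:      1  2  3  4  5  6  7  8  9 10 11 12 13 14
h[i]:  24 26  9 24  2  5 16 29 24  6 11  5 13 11
inc:    1  2  1  2  1  2  3  4  4  3  4  2  5  4
dec:    4  5  3  4  1  1  3  4  3  2  2  1  2  1
Best peak at i=8 (value 29): inc=4, dec=4, length 4+4−1 = 7.

7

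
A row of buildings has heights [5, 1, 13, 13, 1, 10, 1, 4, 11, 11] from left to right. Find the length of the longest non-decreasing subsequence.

6

Track the smallest tail for each achievable length (allowing ties):
5 → extends → [5]
1 → replaces 5 → [1]
13 → extends → [1, 13]
13 → extends → [1, 13, 13]
1 → replaces 13 → [1, 1, 13]
10 → replaces 13 → [1, 1, 10]
1 → replaces 10 → [1, 1, 1]
4 → extends → [1, 1, 1, 4]
11 → extends → [1, 1, 1, 4, 11]
11 → extends → [1, 1, 1, 4, 11, 11]
Six tails, so the longest non-decreasing subsequence has length 6 (e.g. 1, 1, 1, 4, 11, 11).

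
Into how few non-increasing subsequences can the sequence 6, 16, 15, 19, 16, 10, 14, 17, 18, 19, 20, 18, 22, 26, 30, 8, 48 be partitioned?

Place each on the leftmost legal pile:
6 → new pile 1 (tops now [6])
16 → new pile 2 (tops now [6, 16])
15 → pile 2 (tops now [6, 15])
19 → new pile 3 (tops now [6, 15, 19])
16 → pile 3 (tops now [6, 15, 16])
10 → pile 2 (tops now [6, 10, 16])
14 → pile 3 (tops now [6, 10, 14])
17 → new pile 4 (tops now [6, 10, 14, 17])
18 → new pile 5 (tops now [6, 10, 14, 17, 18])
19 → new pile 6 (tops now [6, 10, 14, 17, 18, 19])
20 → new pile 7 (tops now [6, 10, 14, 17, 18, 19, 20])
18 → pile 5 (tops now [6, 10, 14, 17, 18, 19, 20])
22 → new pile 8 (tops now [6, 10, 14, 17, 18, 19, 20, 22])
26 → new pile 9 (tops now [6, 10, 14, 17, 18, 19, 20, 22, 26])
30 → new pile 10 (tops now [6, 10, 14, 17, 18, 19, 20, 22, 26, 30])
8 → pile 2 (tops now [6, 8, 14, 17, 18, 19, 20, 22, 26, 30])
48 → new pile 11 (tops now [6, 8, 14, 17, 18, 19, 20, 22, 26, 30, 48])
Eleven piles.

11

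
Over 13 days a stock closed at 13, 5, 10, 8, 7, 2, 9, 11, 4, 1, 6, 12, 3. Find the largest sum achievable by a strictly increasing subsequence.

Let S[i] be the best sum of a strictly increasing subsequence ending at i:
i:      1  2  3  4  5  6  7  8  9 10 11 12 13
a[i]:  13  5 10  8  7  2  9 11  4  1  6 12  3
S:     13  5 15 13 12  2 22 33  6  1 12 45  5
Maximum is 45 (e.g. 5 + 8 + 9 + 11 + 12).

45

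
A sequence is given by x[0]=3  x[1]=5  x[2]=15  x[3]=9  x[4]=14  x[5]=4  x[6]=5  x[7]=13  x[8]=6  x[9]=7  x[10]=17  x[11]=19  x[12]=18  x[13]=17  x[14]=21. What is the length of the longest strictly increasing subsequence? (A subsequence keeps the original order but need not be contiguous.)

8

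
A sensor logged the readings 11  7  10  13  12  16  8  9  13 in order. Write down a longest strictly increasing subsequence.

Patience tails give the LIS length; then backtrack through the dp parents:
11 → extends → [11]
7 → replaces 11 → [7]
10 → extends → [7, 10]
13 → extends → [7, 10, 13]
12 → replaces 13 → [7, 10, 12]
16 → extends → [7, 10, 12, 16]
8 → replaces 10 → [7, 8, 12, 16]
9 → replaces 12 → [7, 8, 9, 16]
13 → replaces 16 → [7, 8, 9, 13]
Length 4; one witness is 7, 10, 13, 16.

7, 10, 13, 16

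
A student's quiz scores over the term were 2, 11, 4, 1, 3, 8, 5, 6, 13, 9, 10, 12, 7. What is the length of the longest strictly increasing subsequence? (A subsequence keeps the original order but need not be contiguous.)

7

Track the smallest tail for each achievable length (strict):
2 → extends → [2]
11 → extends → [2, 11]
4 → replaces 11 → [2, 4]
1 → replaces 2 → [1, 4]
3 → replaces 4 → [1, 3]
8 → extends → [1, 3, 8]
5 → replaces 8 → [1, 3, 5]
6 → extends → [1, 3, 5, 6]
13 → extends → [1, 3, 5, 6, 13]
9 → replaces 13 → [1, 3, 5, 6, 9]
10 → extends → [1, 3, 5, 6, 9, 10]
12 → extends → [1, 3, 5, 6, 9, 10, 12]
7 → replaces 9 → [1, 3, 5, 6, 7, 10, 12]
Seven tails, so the longest strictly increasing subsequence has length 7 (e.g. 2, 4, 5, 6, 9, 10, 12).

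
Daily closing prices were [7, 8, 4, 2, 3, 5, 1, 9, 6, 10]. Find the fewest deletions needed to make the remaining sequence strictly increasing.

5

Fewest deletions = n − (longest strictly increasing subsequence).
i:      1  2  3  4  5  6  7  8  9 10
a[i]:   7  8  4  2  3  5  1  9  6 10
dp:     1  2  1  1  2  3  1  4  4  5
max dp = 5, so deletions = 10 − 5 = 5.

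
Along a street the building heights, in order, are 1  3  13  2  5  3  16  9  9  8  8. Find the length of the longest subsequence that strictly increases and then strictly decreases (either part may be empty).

6

inc[i] = longest strictly increasing subsequence ending at i; dec[i] = longest strictly decreasing subsequence starting at i:
i:      1  2  3  4  5  6  7  8  9 10 11
a[i]:   1  3 13  2  5  3 16  9  9  8  8
inc:    1  2  3  2  3  3  4  4  4  4  4
dec:    1  2  3  1  2  1  3  2  2  1  1
Best peak at i=7 (value 16): inc=4, dec=3, length 4+3−1 = 6.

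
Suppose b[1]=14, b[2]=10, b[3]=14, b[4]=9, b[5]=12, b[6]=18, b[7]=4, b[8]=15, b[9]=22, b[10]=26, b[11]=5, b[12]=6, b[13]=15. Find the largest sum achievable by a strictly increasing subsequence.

90

Let S[i] be the best sum of a strictly increasing subsequence ending at i:
i:      1  2  3  4  5  6  7  8  9 10 11 12 13
b[i]:  14 10 14  9 12 18  4 15 22 26  5  6 15
S:     14 10 24  9 22 42  4 39 64 90  9 15 39
Maximum is 90 (e.g. 10 + 14 + 18 + 22 + 26).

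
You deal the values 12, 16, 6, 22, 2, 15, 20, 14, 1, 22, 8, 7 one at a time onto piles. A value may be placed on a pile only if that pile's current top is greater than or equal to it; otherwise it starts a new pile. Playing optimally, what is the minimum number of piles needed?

The minimum number of non-increasing subsequences covering a sequence equals the length of its longest strictly increasing subsequence.
LIS length is 4 (e.g. 12, 16, 20, 22), so 4 piles are needed.

4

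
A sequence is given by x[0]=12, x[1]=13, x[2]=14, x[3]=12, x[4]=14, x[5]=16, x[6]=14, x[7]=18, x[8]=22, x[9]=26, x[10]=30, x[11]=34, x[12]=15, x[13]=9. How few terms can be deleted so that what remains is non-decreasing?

Fewest deletions = n − (longest non-decreasing subsequence).
i:      0  1  2  3  4  5  6  7  8  9 10 11 12 13
x[i]:  12 13 14 12 14 16 14 18 22 26 30 34 15  9
dp:     1  2  3  2  4  5  5  6  7  8  9 10  6  1
max dp = 10, so deletions = 14 − 10 = 4.

4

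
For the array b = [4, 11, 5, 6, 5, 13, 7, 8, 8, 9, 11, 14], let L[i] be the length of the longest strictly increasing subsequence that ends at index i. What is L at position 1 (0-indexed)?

dp[i] = 1 + max{dp[j] : j<i, b[j]<b[i]} (or 1 if no such j):
i:      0  1  2  3  4  5  6  7  8  9 10 11
b[i]:   4 11  5  6  5 13  7  8  8  9 11 14
dp:     1  2  2  3  2  4  4  5  5  6  7  8
At index 1 the value is 2.

2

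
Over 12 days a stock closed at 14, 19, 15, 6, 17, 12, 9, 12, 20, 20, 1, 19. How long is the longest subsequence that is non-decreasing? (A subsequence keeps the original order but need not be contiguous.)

Track the smallest tail for each achievable length (allowing ties):
14 → extends → [14]
19 → extends → [14, 19]
15 → replaces 19 → [14, 15]
6 → replaces 14 → [6, 15]
17 → extends → [6, 15, 17]
12 → replaces 15 → [6, 12, 17]
9 → replaces 12 → [6, 9, 17]
12 → replaces 17 → [6, 9, 12]
20 → extends → [6, 9, 12, 20]
20 → extends → [6, 9, 12, 20, 20]
1 → replaces 6 → [1, 9, 12, 20, 20]
19 → replaces 20 → [1, 9, 12, 19, 20]
Five tails, so the longest non-decreasing subsequence has length 5 (e.g. 14, 15, 17, 20, 20).

5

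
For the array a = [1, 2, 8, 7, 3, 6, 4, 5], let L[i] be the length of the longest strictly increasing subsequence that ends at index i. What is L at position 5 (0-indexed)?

4

dp[i] = 1 + max{dp[j] : j<i, a[j]<a[i]} (or 1 if no such j):
i:     0 1 2 3 4 5 6 7
a[i]:  1 2 8 7 3 6 4 5
dp:    1 2 3 3 3 4 4 5
At index 5 the value is 4.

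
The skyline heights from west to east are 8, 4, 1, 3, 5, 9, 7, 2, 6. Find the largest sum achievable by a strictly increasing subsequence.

Let S[i] be the best sum of a strictly increasing subsequence ending at i:
i:      1  2  3  4  5  6  7  8  9
a[i]:   8  4  1  3  5  9  7  2  6
S:      8  4  1  4  9 18 16  3 15
Maximum is 18 (e.g. 1 + 3 + 5 + 9).

18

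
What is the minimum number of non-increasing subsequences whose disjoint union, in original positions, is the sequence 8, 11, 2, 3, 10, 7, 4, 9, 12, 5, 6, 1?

5

Place each on the leftmost legal pile:
8 → new pile 1 (tops now [8])
11 → new pile 2 (tops now [8, 11])
2 → pile 1 (tops now [2, 11])
3 → pile 2 (tops now [2, 3])
10 → new pile 3 (tops now [2, 3, 10])
7 → pile 3 (tops now [2, 3, 7])
4 → pile 3 (tops now [2, 3, 4])
9 → new pile 4 (tops now [2, 3, 4, 9])
12 → new pile 5 (tops now [2, 3, 4, 9, 12])
5 → pile 4 (tops now [2, 3, 4, 5, 12])
6 → pile 5 (tops now [2, 3, 4, 5, 6])
1 → pile 1 (tops now [1, 3, 4, 5, 6])
Five piles.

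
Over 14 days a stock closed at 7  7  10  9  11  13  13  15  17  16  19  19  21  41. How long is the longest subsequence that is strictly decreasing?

Negate each value so 'decreasing' becomes 'increasing', then run patience tails on the negated sequence:
-7 → extends → [-7]
-7 → already a tail → [-7]
-10 → replaces -7 → [-10]
-9 → extends → [-10, -9]
-11 → replaces -10 → [-11, -9]
-13 → replaces -11 → [-13, -9]
-13 → already a tail → [-13, -9]
-15 → replaces -13 → [-15, -9]
-17 → replaces -15 → [-17, -9]
-16 → replaces -9 → [-17, -16]
-19 → replaces -17 → [-19, -16]
-19 → already a tail → [-19, -16]
-21 → replaces -19 → [-21, -16]
-41 → replaces -21 → [-41, -16]
Two tails, so the longest strictly decreasing subsequence of the original has length 2.

2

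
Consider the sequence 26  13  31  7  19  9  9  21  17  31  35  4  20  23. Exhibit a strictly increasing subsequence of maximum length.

Patience tails give the LIS length; then backtrack through the dp parents:
26 → extends → [26]
13 → replaces 26 → [13]
31 → extends → [13, 31]
7 → replaces 13 → [7, 31]
19 → replaces 31 → [7, 19]
9 → replaces 19 → [7, 9]
9 → already a tail → [7, 9]
21 → extends → [7, 9, 21]
17 → replaces 21 → [7, 9, 17]
31 → extends → [7, 9, 17, 31]
35 → extends → [7, 9, 17, 31, 35]
4 → replaces 7 → [4, 9, 17, 31, 35]
20 → replaces 31 → [4, 9, 17, 20, 35]
23 → replaces 35 → [4, 9, 17, 20, 23]
Length 5; one witness is 13, 19, 21, 31, 35.

13, 19, 21, 31, 35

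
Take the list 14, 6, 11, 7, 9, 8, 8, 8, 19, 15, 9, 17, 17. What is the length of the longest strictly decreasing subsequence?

4

Negate each value so 'decreasing' becomes 'increasing', then run patience tails on the negated sequence:
-14 → extends → [-14]
-6 → extends → [-14, -6]
-11 → replaces -6 → [-14, -11]
-7 → extends → [-14, -11, -7]
-9 → replaces -7 → [-14, -11, -9]
-8 → extends → [-14, -11, -9, -8]
-8 → already a tail → [-14, -11, -9, -8]
-8 → already a tail → [-14, -11, -9, -8]
-19 → replaces -14 → [-19, -11, -9, -8]
-15 → replaces -11 → [-19, -15, -9, -8]
-9 → already a tail → [-19, -15, -9, -8]
-17 → replaces -15 → [-19, -17, -9, -8]
-17 → already a tail → [-19, -17, -9, -8]
Four tails, so the longest strictly decreasing subsequence of the original has length 4.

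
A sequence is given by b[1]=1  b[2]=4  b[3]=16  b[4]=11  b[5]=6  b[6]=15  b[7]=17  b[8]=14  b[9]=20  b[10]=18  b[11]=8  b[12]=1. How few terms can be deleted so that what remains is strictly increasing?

6

Fewest deletions = n − (longest strictly increasing subsequence).
Patience tails:
1 → extends → [1]
4 → extends → [1, 4]
16 → extends → [1, 4, 16]
11 → replaces 16 → [1, 4, 11]
6 → replaces 11 → [1, 4, 6]
15 → extends → [1, 4, 6, 15]
17 → extends → [1, 4, 6, 15, 17]
14 → replaces 15 → [1, 4, 6, 14, 17]
20 → extends → [1, 4, 6, 14, 17, 20]
18 → replaces 20 → [1, 4, 6, 14, 17, 18]
8 → replaces 14 → [1, 4, 6, 8, 17, 18]
1 → already a tail → [1, 4, 6, 8, 17, 18]
Longest strictly increasing subsequence has length 6, so deletions = 12 − 6 = 6.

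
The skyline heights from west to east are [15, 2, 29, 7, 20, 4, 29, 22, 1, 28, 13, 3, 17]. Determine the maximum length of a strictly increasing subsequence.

5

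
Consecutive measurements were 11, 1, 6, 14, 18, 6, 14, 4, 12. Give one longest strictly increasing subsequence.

1, 6, 14, 18

Patience tails give the LIS length; then backtrack through the dp parents:
11 → extends → [11]
1 → replaces 11 → [1]
6 → extends → [1, 6]
14 → extends → [1, 6, 14]
18 → extends → [1, 6, 14, 18]
6 → already a tail → [1, 6, 14, 18]
14 → already a tail → [1, 6, 14, 18]
4 → replaces 6 → [1, 4, 14, 18]
12 → replaces 14 → [1, 4, 12, 18]
Length 4; one witness is 1, 6, 14, 18.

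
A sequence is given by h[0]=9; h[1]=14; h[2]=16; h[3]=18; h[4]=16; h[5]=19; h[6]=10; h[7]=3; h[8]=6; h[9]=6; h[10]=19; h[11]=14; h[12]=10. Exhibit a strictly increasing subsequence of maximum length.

Patience tails give the LIS length; then backtrack through the dp parents:
9 → extends → [9]
14 → extends → [9, 14]
16 → extends → [9, 14, 16]
18 → extends → [9, 14, 16, 18]
16 → already a tail → [9, 14, 16, 18]
19 → extends → [9, 14, 16, 18, 19]
10 → replaces 14 → [9, 10, 16, 18, 19]
3 → replaces 9 → [3, 10, 16, 18, 19]
6 → replaces 10 → [3, 6, 16, 18, 19]
6 → already a tail → [3, 6, 16, 18, 19]
19 → already a tail → [3, 6, 16, 18, 19]
14 → replaces 16 → [3, 6, 14, 18, 19]
10 → replaces 14 → [3, 6, 10, 18, 19]
Length 5; one witness is 9, 14, 16, 18, 19.

9, 14, 16, 18, 19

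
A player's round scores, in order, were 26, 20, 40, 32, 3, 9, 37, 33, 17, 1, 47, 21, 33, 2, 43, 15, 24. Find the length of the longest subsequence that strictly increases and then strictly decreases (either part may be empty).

inc[i] = longest strictly increasing subsequence ending at i; dec[i] = longest strictly decreasing subsequence starting at i:
i:      1  2  3  4  5  6  7  8  9 10 11 12 13 14 15 16 17
a[i]:  26 20 40 32  3  9 37 33 17  1 47 21 33  2 43 15 24
inc:    1  1  2  2  1  2  3  3  3  1  4  4  5  2  6  3  5
dec:    4  3  5  3  2  2  4  3  2  1  3  2  2  1  2  1  1
Best peak at i=15 (value 43): inc=6, dec=2, length 6+2−1 = 7.

7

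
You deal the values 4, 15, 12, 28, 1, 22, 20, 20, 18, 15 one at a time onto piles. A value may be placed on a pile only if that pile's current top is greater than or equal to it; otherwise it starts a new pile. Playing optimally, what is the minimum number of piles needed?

Place each on the leftmost legal pile:
4 → new pile 1 (tops now [4])
15 → new pile 2 (tops now [4, 15])
12 → pile 2 (tops now [4, 12])
28 → new pile 3 (tops now [4, 12, 28])
1 → pile 1 (tops now [1, 12, 28])
22 → pile 3 (tops now [1, 12, 22])
20 → pile 3 (tops now [1, 12, 20])
20 → pile 3 (tops now [1, 12, 20])
18 → pile 3 (tops now [1, 12, 18])
15 → pile 3 (tops now [1, 12, 15])
Three piles.

3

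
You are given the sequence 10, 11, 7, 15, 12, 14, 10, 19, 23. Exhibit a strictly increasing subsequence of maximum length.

Patience tails give the LIS length; then backtrack through the dp parents:
10 → extends → [10]
11 → extends → [10, 11]
7 → replaces 10 → [7, 11]
15 → extends → [7, 11, 15]
12 → replaces 15 → [7, 11, 12]
14 → extends → [7, 11, 12, 14]
10 → replaces 11 → [7, 10, 12, 14]
19 → extends → [7, 10, 12, 14, 19]
23 → extends → [7, 10, 12, 14, 19, 23]
Length 6; one witness is 10, 11, 12, 14, 19, 23.

10, 11, 12, 14, 19, 23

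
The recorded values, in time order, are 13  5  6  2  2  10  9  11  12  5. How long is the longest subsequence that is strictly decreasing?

4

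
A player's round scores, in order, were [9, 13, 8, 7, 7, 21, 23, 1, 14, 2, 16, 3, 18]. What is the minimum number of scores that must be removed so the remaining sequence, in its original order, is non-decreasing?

8

Fewest deletions = n − (longest non-decreasing subsequence).
i:      1  2  3  4  5  6  7  8  9 10 11 12 13
a[i]:   9 13  8  7  7 21 23  1 14  2 16  3 18
dp:     1  2  1  1  2  3  4  1  3  2  4  3  5
max dp = 5, so deletions = 13 − 5 = 8.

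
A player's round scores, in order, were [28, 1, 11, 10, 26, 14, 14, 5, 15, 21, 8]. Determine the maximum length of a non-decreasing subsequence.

Track the smallest tail for each achievable length (allowing ties):
28 → extends → [28]
1 → replaces 28 → [1]
11 → extends → [1, 11]
10 → replaces 11 → [1, 10]
26 → extends → [1, 10, 26]
14 → replaces 26 → [1, 10, 14]
14 → extends → [1, 10, 14, 14]
5 → replaces 10 → [1, 5, 14, 14]
15 → extends → [1, 5, 14, 14, 15]
21 → extends → [1, 5, 14, 14, 15, 21]
8 → replaces 14 → [1, 5, 8, 14, 15, 21]
Six tails, so the longest non-decreasing subsequence has length 6 (e.g. 1, 11, 14, 14, 15, 21).

6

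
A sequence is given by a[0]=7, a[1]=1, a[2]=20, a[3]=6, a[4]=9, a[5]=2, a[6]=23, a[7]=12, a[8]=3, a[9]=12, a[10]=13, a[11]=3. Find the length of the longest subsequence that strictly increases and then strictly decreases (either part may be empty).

6

inc[i] = longest strictly increasing subsequence ending at i; dec[i] = longest strictly decreasing subsequence starting at i:
i:      0  1  2  3  4  5  6  7  8  9 10 11
a[i]:   7  1 20  6  9  2 23 12  3 12 13  3
inc:    1  1  2  2  3  2  4  4  3  4  5  3
dec:    3  1  3  2  2  1  3  2  1  2  2  1
Best peak at i=6 (value 23): inc=4, dec=3, length 4+3−1 = 6.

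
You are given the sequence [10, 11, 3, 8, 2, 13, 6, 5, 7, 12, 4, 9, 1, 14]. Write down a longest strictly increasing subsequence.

3, 6, 7, 12, 14

Patience tails give the LIS length; then backtrack through the dp parents:
10 → extends → [10]
11 → extends → [10, 11]
3 → replaces 10 → [3, 11]
8 → replaces 11 → [3, 8]
2 → replaces 3 → [2, 8]
13 → extends → [2, 8, 13]
6 → replaces 8 → [2, 6, 13]
5 → replaces 6 → [2, 5, 13]
7 → replaces 13 → [2, 5, 7]
12 → extends → [2, 5, 7, 12]
4 → replaces 5 → [2, 4, 7, 12]
9 → replaces 12 → [2, 4, 7, 9]
1 → replaces 2 → [1, 4, 7, 9]
14 → extends → [1, 4, 7, 9, 14]
Length 5; one witness is 3, 6, 7, 12, 14.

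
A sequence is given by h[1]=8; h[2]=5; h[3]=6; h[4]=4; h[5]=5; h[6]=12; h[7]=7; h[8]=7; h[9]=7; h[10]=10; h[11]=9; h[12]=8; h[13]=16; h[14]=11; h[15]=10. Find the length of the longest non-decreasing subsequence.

Track the smallest tail for each achievable length (allowing ties):
8 → extends → [8]
5 → replaces 8 → [5]
6 → extends → [5, 6]
4 → replaces 5 → [4, 6]
5 → replaces 6 → [4, 5]
12 → extends → [4, 5, 12]
7 → replaces 12 → [4, 5, 7]
7 → extends → [4, 5, 7, 7]
7 → extends → [4, 5, 7, 7, 7]
10 → extends → [4, 5, 7, 7, 7, 10]
9 → replaces 10 → [4, 5, 7, 7, 7, 9]
8 → replaces 9 → [4, 5, 7, 7, 7, 8]
16 → extends → [4, 5, 7, 7, 7, 8, 16]
11 → replaces 16 → [4, 5, 7, 7, 7, 8, 11]
10 → replaces 11 → [4, 5, 7, 7, 7, 8, 10]
Seven tails, so the longest non-decreasing subsequence has length 7 (e.g. 5, 6, 7, 7, 7, 10, 16).

7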